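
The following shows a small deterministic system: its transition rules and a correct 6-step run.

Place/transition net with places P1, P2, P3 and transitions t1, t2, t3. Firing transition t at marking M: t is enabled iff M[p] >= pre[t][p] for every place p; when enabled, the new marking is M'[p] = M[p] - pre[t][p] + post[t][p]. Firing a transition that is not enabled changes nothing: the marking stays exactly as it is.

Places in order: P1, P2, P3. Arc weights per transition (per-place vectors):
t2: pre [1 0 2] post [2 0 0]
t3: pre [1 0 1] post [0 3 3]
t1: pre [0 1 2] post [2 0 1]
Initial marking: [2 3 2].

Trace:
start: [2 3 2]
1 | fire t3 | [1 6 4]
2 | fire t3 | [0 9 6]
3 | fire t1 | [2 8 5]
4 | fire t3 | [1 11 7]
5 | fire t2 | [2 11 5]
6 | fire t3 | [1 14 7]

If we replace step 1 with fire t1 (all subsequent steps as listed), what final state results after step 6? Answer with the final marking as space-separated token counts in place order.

4 10 4

(re-executing from step 1 with the substitution; state before step 1: [2 3 2])
1 | fire t1 | [4 2 1]
2 | fire t3 | [3 5 3]
3 | fire t1 | [5 4 2]
4 | fire t3 | [4 7 4]
5 | fire t2 | [5 7 2]
6 | fire t3 | [4 10 4]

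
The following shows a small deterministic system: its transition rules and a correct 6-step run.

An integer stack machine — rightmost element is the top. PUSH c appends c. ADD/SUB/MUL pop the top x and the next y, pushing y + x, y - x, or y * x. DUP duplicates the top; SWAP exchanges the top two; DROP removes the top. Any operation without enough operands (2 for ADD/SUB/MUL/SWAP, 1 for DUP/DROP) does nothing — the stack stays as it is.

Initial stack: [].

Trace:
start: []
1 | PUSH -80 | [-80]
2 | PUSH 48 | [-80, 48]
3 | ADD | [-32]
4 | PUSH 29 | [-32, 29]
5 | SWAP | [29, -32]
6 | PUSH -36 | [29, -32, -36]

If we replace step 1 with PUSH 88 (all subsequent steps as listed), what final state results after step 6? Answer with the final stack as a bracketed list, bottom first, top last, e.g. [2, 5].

(re-executing from step 1 with the substitution; state before step 1: [])
1 | PUSH 88 | [88]
2 | PUSH 48 | [88, 48]
3 | ADD | [136]
4 | PUSH 29 | [136, 29]
5 | SWAP | [29, 136]
6 | PUSH -36 | [29, 136, -36]

[29, 136, -36]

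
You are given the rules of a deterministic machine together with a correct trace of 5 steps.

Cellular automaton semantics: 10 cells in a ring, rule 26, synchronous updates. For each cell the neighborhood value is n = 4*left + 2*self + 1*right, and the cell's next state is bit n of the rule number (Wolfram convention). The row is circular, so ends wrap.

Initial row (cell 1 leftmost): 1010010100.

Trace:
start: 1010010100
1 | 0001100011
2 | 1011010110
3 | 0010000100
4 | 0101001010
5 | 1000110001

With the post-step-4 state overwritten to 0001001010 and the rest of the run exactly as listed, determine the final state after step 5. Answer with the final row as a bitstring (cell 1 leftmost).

0010110001

state after step 4 := 0001001010
5 | 0010110001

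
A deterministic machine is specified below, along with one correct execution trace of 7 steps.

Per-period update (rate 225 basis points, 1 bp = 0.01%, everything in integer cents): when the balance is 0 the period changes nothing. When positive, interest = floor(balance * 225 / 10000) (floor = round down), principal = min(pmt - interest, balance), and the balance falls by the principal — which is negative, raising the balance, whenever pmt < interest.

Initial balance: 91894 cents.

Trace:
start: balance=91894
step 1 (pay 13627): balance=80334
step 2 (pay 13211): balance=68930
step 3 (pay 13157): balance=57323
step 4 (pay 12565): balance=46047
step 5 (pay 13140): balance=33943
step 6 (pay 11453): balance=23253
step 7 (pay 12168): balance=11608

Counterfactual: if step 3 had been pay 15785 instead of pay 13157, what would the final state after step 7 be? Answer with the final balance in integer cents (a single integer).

(re-executing from step 3 with the substitution; state before step 3: balance=68930)
step 3 (pay 15785): balance=54695
step 4 (pay 12565): balance=43360
step 5 (pay 13140): balance=31195
step 6 (pay 11453): balance=20443
step 7 (pay 12168): balance=8734

8734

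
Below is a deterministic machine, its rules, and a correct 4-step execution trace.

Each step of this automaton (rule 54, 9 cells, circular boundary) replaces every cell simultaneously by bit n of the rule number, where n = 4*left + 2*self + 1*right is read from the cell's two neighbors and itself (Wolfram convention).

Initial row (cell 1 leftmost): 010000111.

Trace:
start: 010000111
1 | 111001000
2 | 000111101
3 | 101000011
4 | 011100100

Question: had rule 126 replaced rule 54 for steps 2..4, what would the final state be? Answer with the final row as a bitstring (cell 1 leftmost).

001101100

(re-executing steps 2..4 under rule 126; state before step 2: 111001000)
2 | 101111101
3 | 111000111
4 | 001101100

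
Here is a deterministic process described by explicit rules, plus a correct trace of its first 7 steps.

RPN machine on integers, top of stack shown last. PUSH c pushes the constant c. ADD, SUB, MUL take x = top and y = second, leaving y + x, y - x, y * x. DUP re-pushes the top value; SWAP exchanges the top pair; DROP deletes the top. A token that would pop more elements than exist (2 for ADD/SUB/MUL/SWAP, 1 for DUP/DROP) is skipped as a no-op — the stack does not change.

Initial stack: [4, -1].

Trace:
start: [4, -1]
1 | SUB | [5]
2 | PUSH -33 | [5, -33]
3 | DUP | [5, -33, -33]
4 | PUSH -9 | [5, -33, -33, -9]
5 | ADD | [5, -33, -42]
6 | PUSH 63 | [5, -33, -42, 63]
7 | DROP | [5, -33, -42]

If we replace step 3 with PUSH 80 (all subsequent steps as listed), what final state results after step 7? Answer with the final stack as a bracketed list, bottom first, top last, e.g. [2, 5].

(re-executing from step 3 with the substitution; state before step 3: [5, -33])
3 | PUSH 80 | [5, -33, 80]
4 | PUSH -9 | [5, -33, 80, -9]
5 | ADD | [5, -33, 71]
6 | PUSH 63 | [5, -33, 71, 63]
7 | DROP | [5, -33, 71]

[5, -33, 71]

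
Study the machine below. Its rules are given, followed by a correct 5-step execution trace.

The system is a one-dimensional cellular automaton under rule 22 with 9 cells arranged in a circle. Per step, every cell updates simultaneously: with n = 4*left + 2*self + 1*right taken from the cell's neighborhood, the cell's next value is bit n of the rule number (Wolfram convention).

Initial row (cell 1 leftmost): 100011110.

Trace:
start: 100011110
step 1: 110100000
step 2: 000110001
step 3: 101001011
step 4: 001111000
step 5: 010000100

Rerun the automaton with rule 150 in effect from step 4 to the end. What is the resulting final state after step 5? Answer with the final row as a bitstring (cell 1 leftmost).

110110111

(re-executing steps 4..5 under rule 150; state before step 4: 101001011)
step 4: 001111001
step 5: 110110111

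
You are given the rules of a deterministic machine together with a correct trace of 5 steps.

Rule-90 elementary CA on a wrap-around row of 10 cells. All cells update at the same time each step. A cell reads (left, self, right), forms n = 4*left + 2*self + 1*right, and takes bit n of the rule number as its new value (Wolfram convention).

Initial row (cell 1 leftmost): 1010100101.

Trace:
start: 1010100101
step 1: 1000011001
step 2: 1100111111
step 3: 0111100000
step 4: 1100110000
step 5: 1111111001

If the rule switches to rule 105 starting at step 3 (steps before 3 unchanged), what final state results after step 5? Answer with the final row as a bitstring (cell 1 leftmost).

0111101001

(re-executing steps 3..5 under rule 105; state before step 3: 1100111111)
step 3: 0100100000
step 4: 0000001111
step 5: 0111101001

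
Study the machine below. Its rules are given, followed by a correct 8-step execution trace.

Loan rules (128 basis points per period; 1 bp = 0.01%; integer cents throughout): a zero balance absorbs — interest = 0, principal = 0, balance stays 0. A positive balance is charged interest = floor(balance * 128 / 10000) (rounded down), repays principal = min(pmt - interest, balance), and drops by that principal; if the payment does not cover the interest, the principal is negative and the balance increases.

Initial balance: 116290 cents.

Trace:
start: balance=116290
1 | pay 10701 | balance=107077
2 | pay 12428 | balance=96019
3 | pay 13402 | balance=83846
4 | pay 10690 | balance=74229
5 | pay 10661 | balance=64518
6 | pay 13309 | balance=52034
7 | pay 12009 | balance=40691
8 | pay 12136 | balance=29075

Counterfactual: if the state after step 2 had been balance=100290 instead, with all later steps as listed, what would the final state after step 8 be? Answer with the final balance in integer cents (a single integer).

state after step 2 := balance=100290
3 | pay 13402 | balance=88171
4 | pay 10690 | balance=78609
5 | pay 10661 | balance=68954
6 | pay 13309 | balance=56527
7 | pay 12009 | balance=45241
8 | pay 12136 | balance=33684

33684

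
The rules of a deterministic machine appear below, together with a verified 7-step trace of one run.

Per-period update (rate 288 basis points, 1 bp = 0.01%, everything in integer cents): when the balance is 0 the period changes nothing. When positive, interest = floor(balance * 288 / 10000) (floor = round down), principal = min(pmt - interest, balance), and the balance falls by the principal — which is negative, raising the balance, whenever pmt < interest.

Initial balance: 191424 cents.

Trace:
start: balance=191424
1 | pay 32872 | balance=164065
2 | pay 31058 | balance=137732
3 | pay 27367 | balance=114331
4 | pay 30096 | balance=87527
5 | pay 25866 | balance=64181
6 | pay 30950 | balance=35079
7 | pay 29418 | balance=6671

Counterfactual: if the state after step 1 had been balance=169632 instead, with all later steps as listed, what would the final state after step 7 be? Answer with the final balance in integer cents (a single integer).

13273

state after step 1 := balance=169632
2 | pay 31058 | balance=143459
3 | pay 27367 | balance=120223
4 | pay 30096 | balance=93589
5 | pay 25866 | balance=70418
6 | pay 30950 | balance=41496
7 | pay 29418 | balance=13273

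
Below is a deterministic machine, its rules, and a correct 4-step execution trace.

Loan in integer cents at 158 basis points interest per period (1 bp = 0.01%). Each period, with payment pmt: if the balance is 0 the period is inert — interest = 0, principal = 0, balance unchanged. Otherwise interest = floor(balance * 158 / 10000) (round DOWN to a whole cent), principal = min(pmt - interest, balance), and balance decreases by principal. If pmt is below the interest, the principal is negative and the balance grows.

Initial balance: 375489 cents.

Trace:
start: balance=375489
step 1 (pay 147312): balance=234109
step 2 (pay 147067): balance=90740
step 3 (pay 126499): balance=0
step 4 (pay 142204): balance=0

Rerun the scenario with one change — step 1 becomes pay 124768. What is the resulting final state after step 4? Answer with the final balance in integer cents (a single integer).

0

(re-executing from step 1 with the substitution; state before step 1: balance=375489)
step 1 (pay 124768): balance=256653
step 2 (pay 147067): balance=113641
step 3 (pay 126499): balance=0
step 4 (pay 142204): balance=0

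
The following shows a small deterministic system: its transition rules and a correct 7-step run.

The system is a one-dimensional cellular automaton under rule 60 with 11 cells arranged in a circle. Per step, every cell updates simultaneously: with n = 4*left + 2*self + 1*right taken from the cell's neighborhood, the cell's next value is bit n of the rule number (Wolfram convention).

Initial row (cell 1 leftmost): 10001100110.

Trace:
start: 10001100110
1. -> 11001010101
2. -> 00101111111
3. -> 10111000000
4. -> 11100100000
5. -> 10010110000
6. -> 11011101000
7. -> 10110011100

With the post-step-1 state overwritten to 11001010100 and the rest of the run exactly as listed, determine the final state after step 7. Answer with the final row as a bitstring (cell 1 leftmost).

state after step 1 := 11001010100
2. -> 10101111110
3. -> 11111000001
4. -> 00000100001
5. -> 10000110001
6. -> 01000101001
7. -> 11100111101

11100111101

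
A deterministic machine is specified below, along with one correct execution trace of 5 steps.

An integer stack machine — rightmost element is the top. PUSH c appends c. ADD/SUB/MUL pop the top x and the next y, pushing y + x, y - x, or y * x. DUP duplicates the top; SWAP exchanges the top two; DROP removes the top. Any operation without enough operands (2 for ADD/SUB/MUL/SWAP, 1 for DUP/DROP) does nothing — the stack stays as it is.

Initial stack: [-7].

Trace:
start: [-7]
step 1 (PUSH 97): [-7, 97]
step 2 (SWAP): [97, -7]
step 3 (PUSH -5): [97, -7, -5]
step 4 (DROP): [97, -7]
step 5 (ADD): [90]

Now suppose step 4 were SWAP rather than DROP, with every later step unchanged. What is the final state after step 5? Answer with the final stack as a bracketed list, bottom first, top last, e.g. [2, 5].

[97, -12]

(re-executing from step 4 with the substitution; state before step 4: [97, -7, -5])
step 4 (SWAP): [97, -5, -7]
step 5 (ADD): [97, -12]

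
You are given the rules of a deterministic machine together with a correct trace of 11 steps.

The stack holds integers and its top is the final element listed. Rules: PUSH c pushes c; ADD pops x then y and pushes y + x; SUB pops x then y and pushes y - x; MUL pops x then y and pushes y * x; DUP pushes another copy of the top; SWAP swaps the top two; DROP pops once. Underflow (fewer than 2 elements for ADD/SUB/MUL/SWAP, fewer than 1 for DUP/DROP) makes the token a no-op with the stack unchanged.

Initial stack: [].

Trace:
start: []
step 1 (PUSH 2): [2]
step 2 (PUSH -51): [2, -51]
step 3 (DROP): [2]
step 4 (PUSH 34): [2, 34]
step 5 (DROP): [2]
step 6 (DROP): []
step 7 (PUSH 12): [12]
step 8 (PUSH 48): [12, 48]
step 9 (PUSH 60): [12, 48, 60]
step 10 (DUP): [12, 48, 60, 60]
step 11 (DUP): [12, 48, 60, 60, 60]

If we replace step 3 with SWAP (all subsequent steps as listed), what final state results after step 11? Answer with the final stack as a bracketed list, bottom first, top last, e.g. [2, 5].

[-51, 12, 48, 60, 60, 60]

(re-executing from step 3 with the substitution; state before step 3: [2, -51])
step 3 (SWAP): [-51, 2]
step 4 (PUSH 34): [-51, 2, 34]
step 5 (DROP): [-51, 2]
step 6 (DROP): [-51]
step 7 (PUSH 12): [-51, 12]
step 8 (PUSH 48): [-51, 12, 48]
step 9 (PUSH 60): [-51, 12, 48, 60]
step 10 (DUP): [-51, 12, 48, 60, 60]
step 11 (DUP): [-51, 12, 48, 60, 60, 60]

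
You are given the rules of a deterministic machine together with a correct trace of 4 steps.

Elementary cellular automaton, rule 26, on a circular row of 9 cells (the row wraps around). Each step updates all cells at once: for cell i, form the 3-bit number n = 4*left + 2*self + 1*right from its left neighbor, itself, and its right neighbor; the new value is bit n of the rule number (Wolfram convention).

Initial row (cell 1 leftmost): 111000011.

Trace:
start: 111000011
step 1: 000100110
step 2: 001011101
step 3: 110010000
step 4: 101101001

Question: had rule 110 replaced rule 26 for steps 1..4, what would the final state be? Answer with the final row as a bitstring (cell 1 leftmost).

(re-executing steps 1..4 under rule 110; state before step 1: 111000011)
step 1: 001000110
step 2: 011001110
step 3: 111011010
step 4: 101111111

101111111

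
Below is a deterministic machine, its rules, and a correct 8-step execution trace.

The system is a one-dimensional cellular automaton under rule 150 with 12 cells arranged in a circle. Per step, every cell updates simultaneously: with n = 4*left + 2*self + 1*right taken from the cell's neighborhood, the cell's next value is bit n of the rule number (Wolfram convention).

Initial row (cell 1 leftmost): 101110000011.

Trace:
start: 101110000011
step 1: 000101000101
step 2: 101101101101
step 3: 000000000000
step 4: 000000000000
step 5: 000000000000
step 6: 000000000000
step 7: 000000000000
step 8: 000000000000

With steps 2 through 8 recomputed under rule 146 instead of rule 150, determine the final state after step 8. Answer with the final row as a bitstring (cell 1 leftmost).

101000101000

(re-executing steps 2..8 under rule 146; state before step 2: 000101000101)
step 2: 101000101000
step 3: 000101000101
step 4: 101000101000
step 5: 000101000101
step 6: 101000101000
step 7: 000101000101
step 8: 101000101000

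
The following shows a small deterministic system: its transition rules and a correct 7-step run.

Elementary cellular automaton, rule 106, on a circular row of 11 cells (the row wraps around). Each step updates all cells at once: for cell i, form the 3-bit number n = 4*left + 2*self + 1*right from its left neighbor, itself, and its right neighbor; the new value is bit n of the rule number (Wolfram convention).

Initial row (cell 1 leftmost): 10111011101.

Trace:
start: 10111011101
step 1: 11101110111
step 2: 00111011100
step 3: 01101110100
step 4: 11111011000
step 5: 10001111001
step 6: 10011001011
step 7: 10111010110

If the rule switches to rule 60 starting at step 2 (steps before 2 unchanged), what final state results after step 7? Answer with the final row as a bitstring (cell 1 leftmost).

10110100000

(re-executing steps 2..7 under rule 60; state before step 2: 11101110111)
step 2: 00011001100
step 3: 00010101010
step 4: 00011111111
step 5: 10010000000
step 6: 11011000000
step 7: 10110100000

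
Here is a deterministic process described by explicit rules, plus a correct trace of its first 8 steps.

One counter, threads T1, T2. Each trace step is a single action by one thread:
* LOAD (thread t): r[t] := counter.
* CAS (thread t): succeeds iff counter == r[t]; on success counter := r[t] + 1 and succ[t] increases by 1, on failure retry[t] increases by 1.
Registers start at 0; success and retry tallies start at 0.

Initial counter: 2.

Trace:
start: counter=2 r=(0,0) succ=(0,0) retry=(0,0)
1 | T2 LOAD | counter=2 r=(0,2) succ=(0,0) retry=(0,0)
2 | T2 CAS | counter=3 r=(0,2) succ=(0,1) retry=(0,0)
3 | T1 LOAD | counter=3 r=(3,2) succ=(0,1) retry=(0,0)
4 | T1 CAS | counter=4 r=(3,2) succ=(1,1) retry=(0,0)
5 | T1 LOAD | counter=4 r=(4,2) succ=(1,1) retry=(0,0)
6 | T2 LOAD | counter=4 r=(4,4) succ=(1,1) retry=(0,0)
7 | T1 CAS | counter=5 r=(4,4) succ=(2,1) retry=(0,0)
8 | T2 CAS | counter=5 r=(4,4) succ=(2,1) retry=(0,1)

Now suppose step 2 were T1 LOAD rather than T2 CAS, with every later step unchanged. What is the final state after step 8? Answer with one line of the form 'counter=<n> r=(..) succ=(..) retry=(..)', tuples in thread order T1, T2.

counter=4 r=(3,3) succ=(2,0) retry=(0,1)

(re-executing from step 2 with the substitution; state before step 2: counter=2 r=(0,2) succ=(0,0) retry=(0,0))
2 | T1 LOAD | counter=2 r=(2,2) succ=(0,0) retry=(0,0)
3 | T1 LOAD | counter=2 r=(2,2) succ=(0,0) retry=(0,0)
4 | T1 CAS | counter=3 r=(2,2) succ=(1,0) retry=(0,0)
5 | T1 LOAD | counter=3 r=(3,2) succ=(1,0) retry=(0,0)
6 | T2 LOAD | counter=3 r=(3,3) succ=(1,0) retry=(0,0)
7 | T1 CAS | counter=4 r=(3,3) succ=(2,0) retry=(0,0)
8 | T2 CAS | counter=4 r=(3,3) succ=(2,0) retry=(0,1)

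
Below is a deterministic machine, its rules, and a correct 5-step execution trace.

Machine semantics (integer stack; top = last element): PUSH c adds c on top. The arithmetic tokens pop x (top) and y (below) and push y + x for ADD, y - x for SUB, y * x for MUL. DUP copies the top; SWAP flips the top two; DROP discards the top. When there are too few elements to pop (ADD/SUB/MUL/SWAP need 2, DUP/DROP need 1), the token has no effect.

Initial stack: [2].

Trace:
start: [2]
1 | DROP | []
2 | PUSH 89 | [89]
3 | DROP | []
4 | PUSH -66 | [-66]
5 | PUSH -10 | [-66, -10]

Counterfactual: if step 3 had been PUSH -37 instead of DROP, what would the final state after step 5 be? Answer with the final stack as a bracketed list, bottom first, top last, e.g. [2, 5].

[89, -37, -66, -10]

(re-executing from step 3 with the substitution; state before step 3: [89])
3 | PUSH -37 | [89, -37]
4 | PUSH -66 | [89, -37, -66]
5 | PUSH -10 | [89, -37, -66, -10]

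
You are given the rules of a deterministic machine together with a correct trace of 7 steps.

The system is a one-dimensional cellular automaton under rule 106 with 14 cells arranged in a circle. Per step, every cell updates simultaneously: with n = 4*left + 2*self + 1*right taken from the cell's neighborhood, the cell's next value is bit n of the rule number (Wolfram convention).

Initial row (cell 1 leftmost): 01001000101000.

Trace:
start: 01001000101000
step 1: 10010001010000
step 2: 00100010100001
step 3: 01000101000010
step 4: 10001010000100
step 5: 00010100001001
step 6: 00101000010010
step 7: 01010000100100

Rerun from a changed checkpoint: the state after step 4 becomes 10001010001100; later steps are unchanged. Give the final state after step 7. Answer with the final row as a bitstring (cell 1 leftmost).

01010001111110

state after step 4 := 10001010001100
step 5: 00010100011101
step 6: 00101000110110
step 7: 01010001111110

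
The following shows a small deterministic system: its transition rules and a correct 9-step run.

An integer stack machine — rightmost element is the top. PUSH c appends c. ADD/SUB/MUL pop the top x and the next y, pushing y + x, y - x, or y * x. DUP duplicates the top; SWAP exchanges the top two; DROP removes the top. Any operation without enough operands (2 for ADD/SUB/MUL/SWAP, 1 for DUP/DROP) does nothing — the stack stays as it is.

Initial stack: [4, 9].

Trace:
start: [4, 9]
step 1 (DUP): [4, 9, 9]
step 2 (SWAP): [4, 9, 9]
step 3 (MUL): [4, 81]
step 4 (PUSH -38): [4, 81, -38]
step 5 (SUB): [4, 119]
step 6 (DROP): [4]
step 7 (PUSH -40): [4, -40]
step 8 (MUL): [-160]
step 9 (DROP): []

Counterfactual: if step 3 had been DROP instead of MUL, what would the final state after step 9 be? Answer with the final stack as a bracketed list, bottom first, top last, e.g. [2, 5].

(re-executing from step 3 with the substitution; state before step 3: [4, 9, 9])
step 3 (DROP): [4, 9]
step 4 (PUSH -38): [4, 9, -38]
step 5 (SUB): [4, 47]
step 6 (DROP): [4]
step 7 (PUSH -40): [4, -40]
step 8 (MUL): [-160]
step 9 (DROP): []

[]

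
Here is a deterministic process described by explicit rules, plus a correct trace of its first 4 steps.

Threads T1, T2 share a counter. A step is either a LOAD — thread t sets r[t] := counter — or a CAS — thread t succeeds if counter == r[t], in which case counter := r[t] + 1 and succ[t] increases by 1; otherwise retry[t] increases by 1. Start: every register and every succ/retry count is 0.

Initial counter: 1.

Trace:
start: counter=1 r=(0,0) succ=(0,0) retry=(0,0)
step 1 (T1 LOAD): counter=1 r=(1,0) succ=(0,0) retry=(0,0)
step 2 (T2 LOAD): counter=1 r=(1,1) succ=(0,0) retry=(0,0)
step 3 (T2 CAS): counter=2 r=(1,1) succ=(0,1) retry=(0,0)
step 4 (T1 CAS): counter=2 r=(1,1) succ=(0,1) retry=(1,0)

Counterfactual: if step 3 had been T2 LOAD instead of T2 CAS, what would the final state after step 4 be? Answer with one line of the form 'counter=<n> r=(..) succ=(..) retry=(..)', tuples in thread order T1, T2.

counter=2 r=(1,1) succ=(1,0) retry=(0,0)

(re-executing from step 3 with the substitution; state before step 3: counter=1 r=(1,1) succ=(0,0) retry=(0,0))
step 3 (T2 LOAD): counter=1 r=(1,1) succ=(0,0) retry=(0,0)
step 4 (T1 CAS): counter=2 r=(1,1) succ=(1,0) retry=(0,0)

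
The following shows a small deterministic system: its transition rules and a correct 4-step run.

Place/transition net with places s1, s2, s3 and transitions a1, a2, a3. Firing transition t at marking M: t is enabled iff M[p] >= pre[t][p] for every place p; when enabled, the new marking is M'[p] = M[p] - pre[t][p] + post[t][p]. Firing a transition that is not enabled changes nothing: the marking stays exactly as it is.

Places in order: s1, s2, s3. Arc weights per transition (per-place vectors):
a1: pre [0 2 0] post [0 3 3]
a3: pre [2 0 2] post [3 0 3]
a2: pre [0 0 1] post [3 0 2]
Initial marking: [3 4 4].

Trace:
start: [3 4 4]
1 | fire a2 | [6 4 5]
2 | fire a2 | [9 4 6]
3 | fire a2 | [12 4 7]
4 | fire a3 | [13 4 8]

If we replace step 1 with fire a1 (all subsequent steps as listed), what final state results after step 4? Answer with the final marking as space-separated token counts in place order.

(re-executing from step 1 with the substitution; state before step 1: [3 4 4])
1 | fire a1 | [3 5 7]
2 | fire a2 | [6 5 8]
3 | fire a2 | [9 5 9]
4 | fire a3 | [10 5 10]

10 5 10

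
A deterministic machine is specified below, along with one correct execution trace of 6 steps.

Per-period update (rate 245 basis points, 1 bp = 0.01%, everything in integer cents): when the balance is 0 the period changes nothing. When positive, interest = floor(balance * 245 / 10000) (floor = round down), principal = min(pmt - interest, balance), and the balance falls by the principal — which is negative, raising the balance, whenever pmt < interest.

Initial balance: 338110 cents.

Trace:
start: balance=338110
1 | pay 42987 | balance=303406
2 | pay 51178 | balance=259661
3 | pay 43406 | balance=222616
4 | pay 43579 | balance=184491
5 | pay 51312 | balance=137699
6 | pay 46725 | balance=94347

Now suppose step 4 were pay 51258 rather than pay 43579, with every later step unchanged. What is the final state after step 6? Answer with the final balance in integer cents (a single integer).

86286

(re-executing from step 4 with the substitution; state before step 4: balance=222616)
4 | pay 51258 | balance=176812
5 | pay 51312 | balance=129831
6 | pay 46725 | balance=86286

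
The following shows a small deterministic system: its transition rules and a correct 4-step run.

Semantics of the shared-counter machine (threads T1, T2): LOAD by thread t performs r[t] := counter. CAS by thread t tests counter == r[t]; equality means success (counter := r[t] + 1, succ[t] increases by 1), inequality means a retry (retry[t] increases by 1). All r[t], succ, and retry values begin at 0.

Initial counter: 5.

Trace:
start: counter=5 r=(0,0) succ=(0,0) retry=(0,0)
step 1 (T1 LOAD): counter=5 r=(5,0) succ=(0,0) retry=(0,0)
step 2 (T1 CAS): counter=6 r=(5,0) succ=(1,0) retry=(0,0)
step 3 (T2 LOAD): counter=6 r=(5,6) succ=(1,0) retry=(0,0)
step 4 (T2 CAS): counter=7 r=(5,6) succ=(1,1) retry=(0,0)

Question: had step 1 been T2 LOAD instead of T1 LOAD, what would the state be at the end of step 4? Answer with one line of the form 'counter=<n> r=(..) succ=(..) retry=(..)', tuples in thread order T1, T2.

(re-executing from step 1 with the substitution; state before step 1: counter=5 r=(0,0) succ=(0,0) retry=(0,0))
step 1 (T2 LOAD): counter=5 r=(0,5) succ=(0,0) retry=(0,0)
step 2 (T1 CAS): counter=5 r=(0,5) succ=(0,0) retry=(1,0)
step 3 (T2 LOAD): counter=5 r=(0,5) succ=(0,0) retry=(1,0)
step 4 (T2 CAS): counter=6 r=(0,5) succ=(0,1) retry=(1,0)

counter=6 r=(0,5) succ=(0,1) retry=(1,0)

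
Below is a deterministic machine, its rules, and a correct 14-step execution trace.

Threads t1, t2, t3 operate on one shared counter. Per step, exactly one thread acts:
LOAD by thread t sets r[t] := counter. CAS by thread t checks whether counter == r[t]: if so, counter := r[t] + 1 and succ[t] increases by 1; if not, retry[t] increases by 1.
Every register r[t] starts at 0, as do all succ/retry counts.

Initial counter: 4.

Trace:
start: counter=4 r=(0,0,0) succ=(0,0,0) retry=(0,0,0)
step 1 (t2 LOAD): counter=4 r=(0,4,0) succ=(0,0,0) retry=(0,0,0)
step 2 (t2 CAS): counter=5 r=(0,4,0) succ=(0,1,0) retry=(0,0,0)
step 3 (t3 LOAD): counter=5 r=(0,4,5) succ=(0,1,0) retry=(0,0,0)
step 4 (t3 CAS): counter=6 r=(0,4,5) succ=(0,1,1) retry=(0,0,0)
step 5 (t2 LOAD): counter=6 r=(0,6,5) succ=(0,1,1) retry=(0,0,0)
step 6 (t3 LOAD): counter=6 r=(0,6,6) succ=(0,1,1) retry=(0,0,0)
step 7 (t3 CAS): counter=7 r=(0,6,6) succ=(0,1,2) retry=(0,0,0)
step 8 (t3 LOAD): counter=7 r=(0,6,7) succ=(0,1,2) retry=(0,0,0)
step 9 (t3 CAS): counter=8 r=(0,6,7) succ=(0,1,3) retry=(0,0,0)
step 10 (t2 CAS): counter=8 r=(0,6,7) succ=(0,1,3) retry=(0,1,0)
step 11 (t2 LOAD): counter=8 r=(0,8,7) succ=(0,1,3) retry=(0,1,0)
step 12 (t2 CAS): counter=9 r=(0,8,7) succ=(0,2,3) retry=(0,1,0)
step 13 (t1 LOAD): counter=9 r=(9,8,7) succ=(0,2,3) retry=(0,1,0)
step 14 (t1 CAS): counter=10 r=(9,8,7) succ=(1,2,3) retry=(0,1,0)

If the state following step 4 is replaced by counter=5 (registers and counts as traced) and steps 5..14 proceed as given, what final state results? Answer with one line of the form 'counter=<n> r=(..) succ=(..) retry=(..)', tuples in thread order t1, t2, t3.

state after step 4 := counter=5 r=(0,4,5) succ=(0,1,1) retry=(0,0,0)
step 5 (t2 LOAD): counter=5 r=(0,5,5) succ=(0,1,1) retry=(0,0,0)
step 6 (t3 LOAD): counter=5 r=(0,5,5) succ=(0,1,1) retry=(0,0,0)
step 7 (t3 CAS): counter=6 r=(0,5,5) succ=(0,1,2) retry=(0,0,0)
step 8 (t3 LOAD): counter=6 r=(0,5,6) succ=(0,1,2) retry=(0,0,0)
step 9 (t3 CAS): counter=7 r=(0,5,6) succ=(0,1,3) retry=(0,0,0)
step 10 (t2 CAS): counter=7 r=(0,5,6) succ=(0,1,3) retry=(0,1,0)
step 11 (t2 LOAD): counter=7 r=(0,7,6) succ=(0,1,3) retry=(0,1,0)
step 12 (t2 CAS): counter=8 r=(0,7,6) succ=(0,2,3) retry=(0,1,0)
step 13 (t1 LOAD): counter=8 r=(8,7,6) succ=(0,2,3) retry=(0,1,0)
step 14 (t1 CAS): counter=9 r=(8,7,6) succ=(1,2,3) retry=(0,1,0)

counter=9 r=(8,7,6) succ=(1,2,3) retry=(0,1,0)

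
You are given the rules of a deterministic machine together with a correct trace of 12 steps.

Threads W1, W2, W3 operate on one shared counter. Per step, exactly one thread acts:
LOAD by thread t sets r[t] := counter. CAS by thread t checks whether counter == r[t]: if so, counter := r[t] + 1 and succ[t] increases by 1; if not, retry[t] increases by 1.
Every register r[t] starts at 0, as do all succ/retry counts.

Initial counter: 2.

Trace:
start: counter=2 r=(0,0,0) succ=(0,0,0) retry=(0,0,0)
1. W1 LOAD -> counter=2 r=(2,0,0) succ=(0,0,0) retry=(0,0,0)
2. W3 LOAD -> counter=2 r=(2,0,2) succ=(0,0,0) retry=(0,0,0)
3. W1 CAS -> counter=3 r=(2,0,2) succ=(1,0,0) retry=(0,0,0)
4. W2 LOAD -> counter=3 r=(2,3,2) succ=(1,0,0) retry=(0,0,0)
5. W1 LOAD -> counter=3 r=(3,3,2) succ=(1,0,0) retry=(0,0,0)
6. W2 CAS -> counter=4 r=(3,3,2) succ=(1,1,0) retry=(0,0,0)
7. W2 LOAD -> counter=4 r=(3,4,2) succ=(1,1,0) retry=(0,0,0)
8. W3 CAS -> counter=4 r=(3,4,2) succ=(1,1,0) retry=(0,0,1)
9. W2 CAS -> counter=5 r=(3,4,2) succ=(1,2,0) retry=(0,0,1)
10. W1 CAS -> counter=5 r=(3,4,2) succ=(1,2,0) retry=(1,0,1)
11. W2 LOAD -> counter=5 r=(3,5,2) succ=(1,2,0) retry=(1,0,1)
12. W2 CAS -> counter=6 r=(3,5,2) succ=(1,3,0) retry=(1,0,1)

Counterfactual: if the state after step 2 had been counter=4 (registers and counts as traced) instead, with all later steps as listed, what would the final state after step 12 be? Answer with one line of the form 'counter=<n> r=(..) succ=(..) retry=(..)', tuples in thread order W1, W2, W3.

counter=7 r=(4,6,2) succ=(0,3,0) retry=(2,0,1)

state after step 2 := counter=4 r=(2,0,2) succ=(0,0,0) retry=(0,0,0)
3. W1 CAS -> counter=4 r=(2,0,2) succ=(0,0,0) retry=(1,0,0)
4. W2 LOAD -> counter=4 r=(2,4,2) succ=(0,0,0) retry=(1,0,0)
5. W1 LOAD -> counter=4 r=(4,4,2) succ=(0,0,0) retry=(1,0,0)
6. W2 CAS -> counter=5 r=(4,4,2) succ=(0,1,0) retry=(1,0,0)
7. W2 LOAD -> counter=5 r=(4,5,2) succ=(0,1,0) retry=(1,0,0)
8. W3 CAS -> counter=5 r=(4,5,2) succ=(0,1,0) retry=(1,0,1)
9. W2 CAS -> counter=6 r=(4,5,2) succ=(0,2,0) retry=(1,0,1)
10. W1 CAS -> counter=6 r=(4,5,2) succ=(0,2,0) retry=(2,0,1)
11. W2 LOAD -> counter=6 r=(4,6,2) succ=(0,2,0) retry=(2,0,1)
12. W2 CAS -> counter=7 r=(4,6,2) succ=(0,3,0) retry=(2,0,1)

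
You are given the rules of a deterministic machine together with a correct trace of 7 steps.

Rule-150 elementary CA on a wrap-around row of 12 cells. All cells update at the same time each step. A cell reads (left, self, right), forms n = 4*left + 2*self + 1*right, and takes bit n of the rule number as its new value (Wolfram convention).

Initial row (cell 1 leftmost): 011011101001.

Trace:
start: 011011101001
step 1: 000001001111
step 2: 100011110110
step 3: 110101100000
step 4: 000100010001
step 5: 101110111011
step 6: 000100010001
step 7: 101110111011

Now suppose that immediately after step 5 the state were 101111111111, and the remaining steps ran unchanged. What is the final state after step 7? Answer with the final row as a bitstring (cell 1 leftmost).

state after step 5 := 101111111111
step 6: 000111111111
step 7: 101011111110

101011111110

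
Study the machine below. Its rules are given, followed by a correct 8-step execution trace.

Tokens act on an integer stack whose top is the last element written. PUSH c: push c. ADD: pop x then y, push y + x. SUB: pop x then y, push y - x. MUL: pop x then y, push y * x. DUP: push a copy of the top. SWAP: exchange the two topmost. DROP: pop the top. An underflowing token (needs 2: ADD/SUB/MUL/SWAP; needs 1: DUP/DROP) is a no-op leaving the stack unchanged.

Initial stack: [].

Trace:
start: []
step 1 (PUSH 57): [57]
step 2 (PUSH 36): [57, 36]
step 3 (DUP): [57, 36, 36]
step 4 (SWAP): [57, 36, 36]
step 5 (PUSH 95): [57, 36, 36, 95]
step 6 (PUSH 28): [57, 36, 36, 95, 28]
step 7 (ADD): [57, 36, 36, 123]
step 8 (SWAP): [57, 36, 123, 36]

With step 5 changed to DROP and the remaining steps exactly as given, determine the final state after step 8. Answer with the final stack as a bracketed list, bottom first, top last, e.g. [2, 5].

(re-executing from step 5 with the substitution; state before step 5: [57, 36, 36])
step 5 (DROP): [57, 36]
step 6 (PUSH 28): [57, 36, 28]
step 7 (ADD): [57, 64]
step 8 (SWAP): [64, 57]

[64, 57]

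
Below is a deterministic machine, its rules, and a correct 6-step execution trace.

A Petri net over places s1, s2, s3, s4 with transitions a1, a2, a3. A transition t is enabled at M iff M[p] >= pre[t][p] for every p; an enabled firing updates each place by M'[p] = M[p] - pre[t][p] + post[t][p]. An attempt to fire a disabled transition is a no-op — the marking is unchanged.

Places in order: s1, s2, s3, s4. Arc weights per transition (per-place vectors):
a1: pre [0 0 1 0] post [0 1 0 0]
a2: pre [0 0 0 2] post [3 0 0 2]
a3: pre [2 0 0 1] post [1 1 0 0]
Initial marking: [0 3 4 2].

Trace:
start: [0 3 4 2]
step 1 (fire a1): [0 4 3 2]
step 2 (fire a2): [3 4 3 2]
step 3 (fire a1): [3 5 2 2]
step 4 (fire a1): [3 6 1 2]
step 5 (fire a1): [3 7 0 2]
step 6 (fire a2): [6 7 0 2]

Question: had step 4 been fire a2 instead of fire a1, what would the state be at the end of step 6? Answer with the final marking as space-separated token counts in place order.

(re-executing from step 4 with the substitution; state before step 4: [3 5 2 2])
step 4 (fire a2): [6 5 2 2]
step 5 (fire a1): [6 6 1 2]
step 6 (fire a2): [9 6 1 2]

9 6 1 2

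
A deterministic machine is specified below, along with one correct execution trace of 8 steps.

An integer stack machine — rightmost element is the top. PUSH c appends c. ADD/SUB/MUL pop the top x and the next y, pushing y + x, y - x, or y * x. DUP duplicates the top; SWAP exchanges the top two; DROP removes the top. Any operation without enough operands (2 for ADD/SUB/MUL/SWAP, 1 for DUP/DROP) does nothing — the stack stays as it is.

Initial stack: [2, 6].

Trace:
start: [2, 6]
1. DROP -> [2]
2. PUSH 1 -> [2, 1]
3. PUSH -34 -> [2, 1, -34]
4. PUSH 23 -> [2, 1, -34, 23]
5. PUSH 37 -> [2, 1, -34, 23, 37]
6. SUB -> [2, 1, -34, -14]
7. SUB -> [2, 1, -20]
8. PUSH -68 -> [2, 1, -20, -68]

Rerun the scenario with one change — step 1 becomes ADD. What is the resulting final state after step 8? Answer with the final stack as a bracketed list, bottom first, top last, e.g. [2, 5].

(re-executing from step 1 with the substitution; state before step 1: [2, 6])
1. ADD -> [8]
2. PUSH 1 -> [8, 1]
3. PUSH -34 -> [8, 1, -34]
4. PUSH 23 -> [8, 1, -34, 23]
5. PUSH 37 -> [8, 1, -34, 23, 37]
6. SUB -> [8, 1, -34, -14]
7. SUB -> [8, 1, -20]
8. PUSH -68 -> [8, 1, -20, -68]

[8, 1, -20, -68]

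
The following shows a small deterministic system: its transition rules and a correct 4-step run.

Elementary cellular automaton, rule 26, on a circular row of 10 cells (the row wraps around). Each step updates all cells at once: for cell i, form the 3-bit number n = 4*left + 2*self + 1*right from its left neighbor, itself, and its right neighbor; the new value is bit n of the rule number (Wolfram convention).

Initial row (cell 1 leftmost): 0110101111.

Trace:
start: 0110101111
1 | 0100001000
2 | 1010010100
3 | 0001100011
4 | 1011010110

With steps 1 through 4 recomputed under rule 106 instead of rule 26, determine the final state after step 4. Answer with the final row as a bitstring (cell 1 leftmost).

(re-executing steps 1..4 under rule 106; state before step 1: 0110101111)
1 | 1111011001
2 | 0001111011
3 | 0011001111
4 | 0111011001

0111011001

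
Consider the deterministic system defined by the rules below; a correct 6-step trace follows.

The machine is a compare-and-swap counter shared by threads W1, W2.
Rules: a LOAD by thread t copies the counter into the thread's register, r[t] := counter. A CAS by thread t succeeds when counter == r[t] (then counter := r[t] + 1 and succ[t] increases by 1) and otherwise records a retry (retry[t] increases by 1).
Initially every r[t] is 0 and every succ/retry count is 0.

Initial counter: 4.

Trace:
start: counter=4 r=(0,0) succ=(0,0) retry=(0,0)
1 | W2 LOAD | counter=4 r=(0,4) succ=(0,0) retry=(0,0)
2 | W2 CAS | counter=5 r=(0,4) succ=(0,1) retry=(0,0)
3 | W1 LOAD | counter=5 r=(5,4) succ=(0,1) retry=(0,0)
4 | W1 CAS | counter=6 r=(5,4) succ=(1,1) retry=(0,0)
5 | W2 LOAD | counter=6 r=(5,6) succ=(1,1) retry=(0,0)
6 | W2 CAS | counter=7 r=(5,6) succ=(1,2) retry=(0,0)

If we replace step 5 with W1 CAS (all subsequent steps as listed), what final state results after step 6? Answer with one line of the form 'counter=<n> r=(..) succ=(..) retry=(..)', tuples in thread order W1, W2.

counter=6 r=(5,4) succ=(1,1) retry=(1,1)

(re-executing from step 5 with the substitution; state before step 5: counter=6 r=(5,4) succ=(1,1) retry=(0,0))
5 | W1 CAS | counter=6 r=(5,4) succ=(1,1) retry=(1,0)
6 | W2 CAS | counter=6 r=(5,4) succ=(1,1) retry=(1,1)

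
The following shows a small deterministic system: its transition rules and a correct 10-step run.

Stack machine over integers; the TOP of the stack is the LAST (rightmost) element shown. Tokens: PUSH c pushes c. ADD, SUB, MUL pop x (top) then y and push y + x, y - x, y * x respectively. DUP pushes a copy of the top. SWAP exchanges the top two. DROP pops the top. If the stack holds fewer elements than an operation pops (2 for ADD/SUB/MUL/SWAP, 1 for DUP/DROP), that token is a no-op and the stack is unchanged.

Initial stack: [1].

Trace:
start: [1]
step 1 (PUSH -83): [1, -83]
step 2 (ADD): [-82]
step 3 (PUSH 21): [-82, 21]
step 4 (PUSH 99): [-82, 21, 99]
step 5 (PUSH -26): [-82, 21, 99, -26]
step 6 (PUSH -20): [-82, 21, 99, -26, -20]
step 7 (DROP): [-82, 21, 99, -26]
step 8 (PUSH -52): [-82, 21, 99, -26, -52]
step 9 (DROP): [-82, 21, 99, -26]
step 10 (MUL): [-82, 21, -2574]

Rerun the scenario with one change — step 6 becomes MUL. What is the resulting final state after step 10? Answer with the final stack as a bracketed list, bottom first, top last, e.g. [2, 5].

[-1722]

(re-executing from step 6 with the substitution; state before step 6: [-82, 21, 99, -26])
step 6 (MUL): [-82, 21, -2574]
step 7 (DROP): [-82, 21]
step 8 (PUSH -52): [-82, 21, -52]
step 9 (DROP): [-82, 21]
step 10 (MUL): [-1722]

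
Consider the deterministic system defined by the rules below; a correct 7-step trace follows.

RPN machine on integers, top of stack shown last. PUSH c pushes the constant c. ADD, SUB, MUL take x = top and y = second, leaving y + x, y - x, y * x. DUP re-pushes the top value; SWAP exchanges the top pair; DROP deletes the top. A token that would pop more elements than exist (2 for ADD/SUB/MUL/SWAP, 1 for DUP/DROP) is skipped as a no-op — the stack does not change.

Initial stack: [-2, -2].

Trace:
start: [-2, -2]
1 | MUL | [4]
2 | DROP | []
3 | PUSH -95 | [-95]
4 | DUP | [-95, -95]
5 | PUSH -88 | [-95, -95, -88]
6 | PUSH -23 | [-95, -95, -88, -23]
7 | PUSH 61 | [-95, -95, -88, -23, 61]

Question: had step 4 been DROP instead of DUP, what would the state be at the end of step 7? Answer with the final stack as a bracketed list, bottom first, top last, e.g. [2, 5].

[-88, -23, 61]

(re-executing from step 4 with the substitution; state before step 4: [-95])
4 | DROP | []
5 | PUSH -88 | [-88]
6 | PUSH -23 | [-88, -23]
7 | PUSH 61 | [-88, -23, 61]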